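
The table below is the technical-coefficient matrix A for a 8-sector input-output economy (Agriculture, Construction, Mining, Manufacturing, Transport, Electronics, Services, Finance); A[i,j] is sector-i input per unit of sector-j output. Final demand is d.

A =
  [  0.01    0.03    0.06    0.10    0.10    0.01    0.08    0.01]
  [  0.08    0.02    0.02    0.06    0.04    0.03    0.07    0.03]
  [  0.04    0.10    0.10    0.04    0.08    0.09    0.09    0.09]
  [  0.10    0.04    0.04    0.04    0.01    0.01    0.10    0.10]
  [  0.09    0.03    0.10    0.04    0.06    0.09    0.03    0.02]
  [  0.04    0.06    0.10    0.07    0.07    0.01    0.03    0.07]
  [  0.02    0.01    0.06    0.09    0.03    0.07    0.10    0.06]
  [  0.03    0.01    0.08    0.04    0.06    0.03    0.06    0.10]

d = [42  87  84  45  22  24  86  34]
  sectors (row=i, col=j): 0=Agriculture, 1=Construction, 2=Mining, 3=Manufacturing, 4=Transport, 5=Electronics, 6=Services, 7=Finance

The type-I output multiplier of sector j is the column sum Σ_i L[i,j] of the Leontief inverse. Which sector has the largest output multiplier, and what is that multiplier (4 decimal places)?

Services (2.0395)

Form M = I − A:
  [  0.99   -0.03   -0.06   -0.10   -0.10   -0.01   -0.08   -0.01]
  [ -0.08    0.98   -0.02   -0.06   -0.04   -0.03   -0.07   -0.03]
  [ -0.04   -0.10    0.90   -0.04   -0.08   -0.09   -0.09   -0.09]
  [ -0.10   -0.04   -0.04    0.96   -0.01   -0.01   -0.10   -0.10]
  [ -0.09   -0.03   -0.10   -0.04    0.94   -0.09   -0.03   -0.02]
  [ -0.04   -0.06   -0.10   -0.07   -0.07    0.99   -0.03   -0.07]
  [ -0.02   -0.01   -0.06   -0.09   -0.03   -0.07    0.90   -0.06]
  [ -0.03   -0.01   -0.08   -0.04   -0.06   -0.03   -0.06    0.90]
Leontief inverse L = M⁻¹:
  [  1.0526    0.0586    0.1123    0.1422    0.1370    0.0478    0.1351    0.0564]
  [  0.1104    1.0420    0.0634    0.1003    0.0748    0.0566    0.1172    0.0673]
  [  0.0978    0.1448    1.1836    0.1079    0.1450    0.1442    0.1707    0.1621]
  [  0.1337    0.0657    0.0938    1.0904    0.0545    0.0437    0.1608    0.1495]
  [  0.1318    0.0682    0.1647    0.0920    1.1128    0.1290    0.0898    0.0712]
  [  0.0844    0.0937    0.1596    0.1164    0.1168    1.0502    0.0908    0.1233]
  [  0.0599    0.0413    0.1186    0.1382    0.0721    0.1062    1.1606    0.1165]
  [  0.0665    0.0397    0.1380    0.0831    0.1036    0.0677    0.1145    1.1514]
Total output x = L · d:
  x_0 = 1.0526·42 + 0.0586·87 + 0.1123·84 + 0.1422·45 + 0.1370·22 + 0.0478·24 + 0.1351·86 + 0.0564·34 = 82.8341
  x_1 = 0.1104·42 + 1.0420·87 + 0.0634·84 + 0.1003·45 + 0.0748·22 + 0.0566·24 + 0.1172·86 + 0.0673·34 = 120.4971
  x_2 = 0.0978·42 + 0.1448·87 + 1.1836·84 + 0.1079·45 + 0.1450·22 + 0.1442·24 + 0.1707·86 + 0.1621·34 = 147.8272
  x_3 = 0.1337·42 + 0.0657·87 + 0.0938·84 + 1.0904·45 + 0.0545·22 + 0.0437·24 + 0.1608·86 + 0.1495·34 = 89.4343
  x_4 = 0.1318·42 + 0.0682·87 + 0.1647·84 + 0.0920·45 + 1.1128·22 + 0.1290·24 + 0.0898·86 + 0.0712·34 = 67.1653
  x_5 = 0.0844·42 + 0.0937·87 + 0.1596·84 + 0.1164·45 + 0.1168·22 + 1.0502·24 + 0.0908·86 + 0.1233·34 = 70.1088
  x_6 = 0.0599·42 + 0.0413·87 + 0.1186·84 + 0.1382·45 + 0.0721·22 + 0.1062·24 + 1.1606·86 + 0.1165·34 = 130.1913
  x_7 = 0.0665·42 + 0.0397·87 + 0.1380·84 + 0.0831·45 + 0.1036·22 + 0.0677·24 + 0.1145·86 + 1.1514·34 = 74.4869
Output multipliers (column sums of L):
  Agriculture: 1.7371
  Construction: 1.5540
  Mining: 2.0339
  Manufacturing: 1.8704
  Transport: 1.8165
  Electronics: 1.6454
  Services: 2.0395
  Finance: 1.8977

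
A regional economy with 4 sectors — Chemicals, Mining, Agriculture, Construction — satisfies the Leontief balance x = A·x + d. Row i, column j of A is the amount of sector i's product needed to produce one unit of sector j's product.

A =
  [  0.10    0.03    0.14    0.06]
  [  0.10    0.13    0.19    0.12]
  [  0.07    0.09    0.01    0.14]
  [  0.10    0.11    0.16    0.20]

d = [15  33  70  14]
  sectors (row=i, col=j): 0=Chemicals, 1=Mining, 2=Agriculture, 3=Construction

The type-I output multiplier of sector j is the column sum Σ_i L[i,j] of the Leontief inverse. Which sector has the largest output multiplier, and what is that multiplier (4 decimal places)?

Construction (1.9495)

Form M = I − A:
  [  0.90   -0.03   -0.14   -0.06]
  [ -0.10    0.87   -0.19   -0.12]
  [ -0.07   -0.09    0.99   -0.14]
  [ -0.10   -0.11   -0.16    0.80]
Leontief inverse L = M⁻¹:
  [  1.1499    0.0770    0.1988    0.1326]
  [  0.1865    1.2185    0.3005    0.2493]
  [  0.1258    0.1454    1.0917    0.2223]
  [  0.1945    0.2062    0.2845    1.3453]
Total output x = L · d:
  x_0 = 1.1499·15 + 0.0770·33 + 0.1988·70 + 0.1326·14 = 35.5607
  x_1 = 0.1865·15 + 1.2185·33 + 0.3005·70 + 0.2493·14 = 67.5333
  x_2 = 0.1258·15 + 0.1454·33 + 1.0917·70 + 0.2223·14 = 86.2158
  x_3 = 0.1945·15 + 0.2062·33 + 0.2845·70 + 1.3453·14 = 48.4741
Output multipliers (column sums of L):
  Chemicals: 1.6566
  Mining: 1.6471
  Agriculture: 1.8755
  Construction: 1.9495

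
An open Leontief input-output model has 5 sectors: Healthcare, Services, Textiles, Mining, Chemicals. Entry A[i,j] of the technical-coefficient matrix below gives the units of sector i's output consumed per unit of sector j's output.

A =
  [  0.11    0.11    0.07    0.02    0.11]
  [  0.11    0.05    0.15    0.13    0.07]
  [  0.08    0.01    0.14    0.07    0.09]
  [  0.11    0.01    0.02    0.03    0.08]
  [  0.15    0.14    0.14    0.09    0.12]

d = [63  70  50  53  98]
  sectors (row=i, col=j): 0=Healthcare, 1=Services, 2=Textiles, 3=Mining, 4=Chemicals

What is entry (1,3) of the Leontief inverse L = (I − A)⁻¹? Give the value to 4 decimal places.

Form M = I − A:
  [  0.89   -0.11   -0.07   -0.02   -0.11]
  [ -0.11    0.95   -0.15   -0.13   -0.07]
  [ -0.08   -0.01    0.86   -0.07   -0.09]
  [ -0.11   -0.01   -0.02    0.97   -0.08]
  [ -0.15   -0.14   -0.14   -0.09    0.88]
Leontief inverse L = M⁻¹:
  [  1.1996    0.1689    0.1593    0.0762    0.1866]
  [  0.2067    1.1038    0.2388    0.1838    0.1548]
  [  0.1566    0.0554    1.2136    0.1129    0.1584]
  [  0.1644    0.0497    0.0674    1.0577    0.1276]
  [  0.2791    0.2183    0.2651    0.1684    1.2310]
Total output x = L · d:
  x_0 = 1.1996·63 + 0.1689·70 + 0.1593·50 + 0.0762·53 + 0.1866·98 = 117.6865
  x_1 = 0.2067·63 + 1.1038·70 + 0.2388·50 + 0.1838·53 + 0.1548·98 = 127.1393
  x_2 = 0.1566·63 + 0.0554·70 + 1.2136·50 + 0.1129·53 + 0.1584·98 = 95.9317
  x_3 = 0.1644·63 + 0.0497·70 + 0.0674·50 + 1.0577·53 + 0.1276·98 = 85.7631
  x_4 = 0.2791·63 + 0.2183·70 + 0.2651·50 + 0.1684·53 + 1.2310·98 = 175.6836

L[1,3] = 0.1838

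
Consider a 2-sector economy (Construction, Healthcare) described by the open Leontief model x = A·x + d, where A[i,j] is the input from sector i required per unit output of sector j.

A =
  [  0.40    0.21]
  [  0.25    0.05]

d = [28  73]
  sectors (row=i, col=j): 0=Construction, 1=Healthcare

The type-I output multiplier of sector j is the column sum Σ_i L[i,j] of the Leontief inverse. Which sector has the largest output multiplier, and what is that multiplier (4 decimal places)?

Construction (2.3188)

Form M = I − A:
  [  0.60   -0.21]
  [ -0.25    0.95]
Leontief inverse L = M⁻¹:
  [  1.8357    0.4058]
  [  0.4831    1.1594]
Total output x = L · d:
  x_0 = 1.8357·28 + 0.4058·73 = 81.0242
  x_1 = 0.4831·28 + 1.1594·73 = 98.1643
Output multipliers (column sums of L):
  Construction: 2.3188
  Healthcare: 1.5652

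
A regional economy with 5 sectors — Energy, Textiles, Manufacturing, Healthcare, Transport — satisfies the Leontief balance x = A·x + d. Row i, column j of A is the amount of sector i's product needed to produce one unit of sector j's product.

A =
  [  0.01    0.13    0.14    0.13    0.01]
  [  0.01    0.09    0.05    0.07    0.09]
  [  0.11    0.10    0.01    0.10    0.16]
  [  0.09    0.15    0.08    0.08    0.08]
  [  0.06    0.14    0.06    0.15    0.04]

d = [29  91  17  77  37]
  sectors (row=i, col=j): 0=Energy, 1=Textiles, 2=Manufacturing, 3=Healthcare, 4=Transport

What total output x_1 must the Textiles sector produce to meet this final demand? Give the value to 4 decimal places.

122.0782

Form M = I − A:
  [  0.99   -0.13   -0.14   -0.13   -0.01]
  [ -0.01    0.91   -0.05   -0.07   -0.09]
  [ -0.11   -0.10    0.99   -0.10   -0.16]
  [ -0.09   -0.15   -0.08    0.92   -0.08]
  [ -0.06   -0.14   -0.06   -0.15    0.96]
Leontief inverse L = M⁻¹:
  [  1.0551    0.2152    0.1808    0.1978    0.0778]
  [  0.0401    1.1545    0.0820    0.1241    0.1327]
  [  0.1510    0.2032    1.0699    0.1881    0.2146]
  [  0.1317    0.2472    0.1338    1.1623    0.1437]
  [  0.1018    0.2331    0.1110    0.2238    1.1017]
Total output x = L · d:
  x_0 = 1.0551·29 + 0.2152·91 + 0.1808·17 + 0.1978·77 + 0.0778·37 = 71.3549
  x_1 = 0.0401·29 + 1.1545·91 + 0.0820·17 + 0.1241·77 + 0.1327·37 = 122.0782
  x_2 = 0.1510·29 + 0.2032·91 + 1.0699·17 + 0.1881·77 + 0.2146·37 = 63.4814
  x_3 = 0.1317·29 + 0.2472·91 + 0.1338·17 + 1.1623·77 + 0.1437·37 = 123.4093
  x_4 = 0.1018·29 + 0.2331·91 + 0.1110·17 + 0.2238·77 + 1.1017·37 = 84.0547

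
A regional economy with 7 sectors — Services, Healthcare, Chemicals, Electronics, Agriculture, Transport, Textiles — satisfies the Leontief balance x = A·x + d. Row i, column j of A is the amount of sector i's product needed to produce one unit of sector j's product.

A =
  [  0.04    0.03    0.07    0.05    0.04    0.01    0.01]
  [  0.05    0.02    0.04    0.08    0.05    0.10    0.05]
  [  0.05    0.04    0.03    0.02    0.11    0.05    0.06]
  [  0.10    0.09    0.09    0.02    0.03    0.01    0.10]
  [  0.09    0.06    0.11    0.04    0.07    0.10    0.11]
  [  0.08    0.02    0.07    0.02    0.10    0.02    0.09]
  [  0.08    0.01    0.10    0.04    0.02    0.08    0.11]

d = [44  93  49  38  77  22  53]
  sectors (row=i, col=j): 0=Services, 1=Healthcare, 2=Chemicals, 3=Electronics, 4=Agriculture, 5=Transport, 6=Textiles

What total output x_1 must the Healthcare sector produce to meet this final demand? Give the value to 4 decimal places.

Form M = I − A:
  [  0.96   -0.03   -0.07   -0.05   -0.04   -0.01   -0.01]
  [ -0.05    0.98   -0.04   -0.08   -0.05   -0.10   -0.05]
  [ -0.05   -0.04    0.97   -0.02   -0.11   -0.05   -0.06]
  [ -0.10   -0.09   -0.09    0.98   -0.03   -0.01   -0.10]
  [ -0.09   -0.06   -0.11   -0.04    0.93   -0.10   -0.11]
  [ -0.08   -0.02   -0.07   -0.02   -0.10    0.98   -0.09]
  [ -0.08   -0.01   -0.10   -0.04   -0.02   -0.08    0.89]
Leontief inverse L = M⁻¹:
  [  1.0684    0.0479    0.0991    0.0654    0.0666    0.0316    0.0402]
  [  0.0978    1.0458    0.0899    0.1027    0.0906    0.1309    0.1019]
  [  0.0943    0.0629    1.0788    0.0443    0.1482    0.0869    0.1094]
  [  0.1459    0.1135    0.1398    1.0500    0.0714    0.0504    0.1493]
  [  0.1560    0.0933    0.1802    0.0760    1.1310    0.1514    0.1828]
  [  0.1267    0.0447    0.1222    0.0458    0.1407    1.0589    0.1418]
  [  0.1292    0.0343    0.1524    0.0650    0.0649    0.1149    1.1642]
Total output x = L · d:
  x_0 = 1.0684·44 + 0.0479·93 + 0.0991·49 + 0.0654·38 + 0.0666·77 + 0.0316·22 + 0.0402·53 = 66.7593
  x_1 = 0.0978·44 + 1.0458·93 + 0.0899·49 + 0.1027·38 + 0.0906·77 + 0.1309·22 + 0.1019·53 = 125.1284
  x_2 = 0.0943·44 + 0.0629·93 + 1.0788·49 + 0.0443·38 + 0.1482·77 + 0.0869·22 + 0.1094·53 = 83.6661
  x_3 = 0.1459·44 + 0.1135·93 + 0.1398·49 + 1.0500·38 + 0.0714·77 + 0.0504·22 + 0.1493·53 = 78.2493
  x_4 = 0.1560·44 + 0.0933·93 + 0.1802·49 + 0.0760·38 + 1.1310·77 + 0.1514·22 + 0.1828·53 = 127.3608
  x_5 = 0.1267·44 + 0.0447·93 + 0.1222·49 + 0.0458·38 + 0.1407·77 + 1.0589·22 + 0.1418·53 = 59.1077
  x_6 = 0.1292·44 + 0.0343·93 + 0.1524·49 + 0.0650·38 + 0.0649·77 + 0.1149·22 + 1.1642·53 = 88.0499

125.1284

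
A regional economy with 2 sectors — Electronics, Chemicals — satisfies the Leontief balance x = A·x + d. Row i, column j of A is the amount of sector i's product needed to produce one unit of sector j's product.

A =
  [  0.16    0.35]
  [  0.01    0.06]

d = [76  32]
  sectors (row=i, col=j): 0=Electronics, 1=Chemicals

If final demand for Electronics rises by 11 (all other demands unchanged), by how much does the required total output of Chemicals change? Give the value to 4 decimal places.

Form M = I − A:
  [  0.84   -0.35]
  [ -0.01    0.94]
Leontief inverse L = M⁻¹:
  [  1.1958    0.4452]
  [  0.0127    1.0686]
Total output x = L · d:
  x_0 = 1.1958·76 + 0.4452·32 = 105.1266
  x_1 = 0.0127·76 + 1.0686·32 = 35.1609
Δx_1 = L[1,0] · Δd_0 = 0.0127 · 11 = 0.1399

0.1399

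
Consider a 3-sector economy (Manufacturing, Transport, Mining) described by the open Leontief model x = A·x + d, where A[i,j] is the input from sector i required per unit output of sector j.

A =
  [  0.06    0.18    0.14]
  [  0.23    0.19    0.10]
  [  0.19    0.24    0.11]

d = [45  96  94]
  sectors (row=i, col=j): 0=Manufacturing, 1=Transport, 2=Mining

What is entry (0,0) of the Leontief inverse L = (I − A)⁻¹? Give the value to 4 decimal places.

Form M = I − A:
  [  0.94   -0.18   -0.14]
  [ -0.23    0.81   -0.10]
  [ -0.19   -0.24    0.89]
Leontief inverse L = M⁻¹:
  [  1.1902    0.3310    0.2244]
  [  0.3820    1.3833    0.2155]
  [  0.3571    0.4437    1.2296]
Total output x = L · d:
  x_0 = 1.1902·45 + 0.3310·96 + 0.2244·94 = 106.4253
  x_1 = 0.3820·45 + 1.3833·96 + 0.2155·94 = 170.2502
  x_2 = 0.3571·45 + 0.4437·96 + 1.2296·94 = 174.2481

L[0,0] = 1.1902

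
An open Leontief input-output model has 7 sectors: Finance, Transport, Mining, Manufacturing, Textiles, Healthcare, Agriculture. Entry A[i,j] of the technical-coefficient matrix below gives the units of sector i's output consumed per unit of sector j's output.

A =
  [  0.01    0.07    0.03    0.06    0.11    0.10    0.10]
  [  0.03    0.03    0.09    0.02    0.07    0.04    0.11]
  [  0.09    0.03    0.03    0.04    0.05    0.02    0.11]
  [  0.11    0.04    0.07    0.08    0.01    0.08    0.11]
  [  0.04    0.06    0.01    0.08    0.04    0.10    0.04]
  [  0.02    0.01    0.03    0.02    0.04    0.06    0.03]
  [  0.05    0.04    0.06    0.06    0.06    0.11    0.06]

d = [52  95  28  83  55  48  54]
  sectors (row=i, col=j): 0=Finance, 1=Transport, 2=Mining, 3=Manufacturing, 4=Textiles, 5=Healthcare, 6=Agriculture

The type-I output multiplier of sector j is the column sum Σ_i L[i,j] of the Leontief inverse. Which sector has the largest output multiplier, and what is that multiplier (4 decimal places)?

Form M = I − A:
  [  0.99   -0.07   -0.03   -0.06   -0.11   -0.10   -0.10]
  [ -0.03    0.97   -0.09   -0.02   -0.07   -0.04   -0.11]
  [ -0.09   -0.03    0.97   -0.04   -0.05   -0.02   -0.11]
  [ -0.11   -0.04   -0.07    0.92   -0.01   -0.08   -0.11]
  [ -0.04   -0.06   -0.01   -0.08    0.96   -0.10   -0.04]
  [ -0.02   -0.01   -0.03   -0.02   -0.04    0.94   -0.03]
  [ -0.05   -0.04   -0.06   -0.06   -0.06   -0.11    0.94]
Leontief inverse L = M⁻¹:
  [  1.0470    0.0988    0.0647    0.0996    0.1478    0.1591    0.1535]
  [  0.0625    1.0551    0.1172    0.0534    0.1043    0.0881    0.1573]
  [  0.1191    0.0570    1.0581    0.0744    0.0865    0.0716    0.1578]
  [  0.1509    0.0728    0.1083    1.1226    0.0569    0.1436    0.1756]
  [  0.0686    0.0818    0.0383    0.1096    1.0699    0.1446    0.0843]
  [  0.0356    0.0223    0.0432    0.0366    0.0568    1.0848    0.0528]
  [  0.0841    0.0663    0.0904    0.0953    0.0964    0.1621    1.1115]
Total output x = L · d:
  x_0 = 1.0470·52 + 0.0988·95 + 0.0647·28 + 0.0996·83 + 0.1478·55 + 0.1591·48 + 0.1535·54 = 97.9582
  x_1 = 0.0625·52 + 1.0551·95 + 0.1172·28 + 0.0534·83 + 0.1043·55 + 0.0881·48 + 0.1573·54 = 129.6526
  x_2 = 0.1191·52 + 0.0570·95 + 1.0581·28 + 0.0744·83 + 0.0865·55 + 0.0716·48 + 0.1578·54 = 64.1295
  x_3 = 0.1509·52 + 0.0728·95 + 0.1083·28 + 1.1226·83 + 0.0569·55 + 0.1436·48 + 0.1756·54 = 130.4713
  x_4 = 0.0686·52 + 0.0818·95 + 0.0383·28 + 0.1096·83 + 1.0699·55 + 0.1446·48 + 0.0843·54 = 91.8453
  x_5 = 0.0356·52 + 0.0223·95 + 0.0432·28 + 0.0366·83 + 0.0568·55 + 1.0848·48 + 0.0528·54 = 66.2651
  x_6 = 0.0841·52 + 0.0663·95 + 0.0904·28 + 0.0953·83 + 0.0964·55 + 0.1621·48 + 1.1115·54 = 94.2127
Output multipliers (column sums of L):
  Finance: 1.5676
  Transport: 1.4540
  Mining: 1.5203
  Manufacturing: 1.5914
  Textiles: 1.6186
  Healthcare: 1.8540
  Agriculture: 1.8929

Agriculture (1.8929)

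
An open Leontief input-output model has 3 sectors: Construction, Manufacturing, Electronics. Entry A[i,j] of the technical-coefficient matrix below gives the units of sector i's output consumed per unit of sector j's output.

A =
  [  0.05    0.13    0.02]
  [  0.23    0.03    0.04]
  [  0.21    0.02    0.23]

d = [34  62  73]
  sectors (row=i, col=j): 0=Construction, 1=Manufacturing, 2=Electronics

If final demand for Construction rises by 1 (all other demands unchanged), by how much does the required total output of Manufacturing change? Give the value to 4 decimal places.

0.2726

Form M = I − A:
  [  0.95   -0.13   -0.02]
  [ -0.23    0.97   -0.04]
  [ -0.21   -0.02    0.77]
Leontief inverse L = M⁻¹:
  [  1.0964    0.1477    0.0361]
  [  0.2726    1.0688    0.0626]
  [  0.3061    0.0680    1.3102]
Total output x = L · d:
  x_0 = 1.0964·34 + 0.1477·62 + 0.0361·73 = 49.0720
  x_1 = 0.2726·34 + 1.0688·62 + 0.0626·73 = 80.1003
  x_2 = 0.3061·34 + 0.0680·62 + 1.3102·73 = 110.2690
Δx_1 = L[1,0] · Δd_0 = 0.2726 · 1 = 0.2726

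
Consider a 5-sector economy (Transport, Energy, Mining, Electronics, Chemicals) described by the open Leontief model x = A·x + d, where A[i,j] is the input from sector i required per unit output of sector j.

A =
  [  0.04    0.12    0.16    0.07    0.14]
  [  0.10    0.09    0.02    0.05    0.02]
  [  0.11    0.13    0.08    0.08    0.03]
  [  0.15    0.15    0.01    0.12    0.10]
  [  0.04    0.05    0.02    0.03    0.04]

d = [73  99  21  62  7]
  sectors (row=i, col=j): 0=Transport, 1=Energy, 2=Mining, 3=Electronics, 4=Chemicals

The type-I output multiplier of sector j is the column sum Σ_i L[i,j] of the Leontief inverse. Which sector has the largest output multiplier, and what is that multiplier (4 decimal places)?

Form M = I − A:
  [  0.96   -0.12   -0.16   -0.07   -0.14]
  [ -0.10    0.91   -0.02   -0.05   -0.02]
  [ -0.11   -0.13    0.92   -0.08   -0.03]
  [ -0.15   -0.15   -0.01    0.88   -0.10]
  [ -0.04   -0.05   -0.02   -0.03    0.96]
Leontief inverse L = M⁻¹:
  [  1.1139    0.2068    0.2036    0.1252    0.1862]
  [  0.1399    1.1413    0.0512    0.0825    0.0544]
  [  0.1744    0.2096    1.1250    0.1307    0.0786]
  [  0.2230    0.2413    0.0604    1.1788    0.1622]
  [  0.0643    0.0800    0.0365    0.0491    1.0590]
Total output x = L · d:
  x_0 = 1.1139·73 + 0.2068·99 + 0.2036·21 + 0.1252·62 + 0.1862·7 = 115.1315
  x_1 = 0.1399·73 + 1.1413·99 + 0.0512·21 + 0.0825·62 + 0.0544·7 = 129.7667
  x_2 = 0.1744·73 + 0.2096·99 + 1.1250·21 + 0.1307·62 + 0.0786·7 = 65.7624
  x_3 = 0.2230·73 + 0.2413·99 + 0.0604·21 + 1.1788·62 + 0.1622·7 = 115.6540
  x_4 = 0.0643·73 + 0.0800·99 + 0.0365·21 + 0.0491·62 + 1.0590·7 = 23.8317
Output multipliers (column sums of L):
  Transport: 1.7155
  Energy: 1.8789
  Mining: 1.4767
  Electronics: 1.5663
  Chemicals: 1.5403

Energy (1.8789)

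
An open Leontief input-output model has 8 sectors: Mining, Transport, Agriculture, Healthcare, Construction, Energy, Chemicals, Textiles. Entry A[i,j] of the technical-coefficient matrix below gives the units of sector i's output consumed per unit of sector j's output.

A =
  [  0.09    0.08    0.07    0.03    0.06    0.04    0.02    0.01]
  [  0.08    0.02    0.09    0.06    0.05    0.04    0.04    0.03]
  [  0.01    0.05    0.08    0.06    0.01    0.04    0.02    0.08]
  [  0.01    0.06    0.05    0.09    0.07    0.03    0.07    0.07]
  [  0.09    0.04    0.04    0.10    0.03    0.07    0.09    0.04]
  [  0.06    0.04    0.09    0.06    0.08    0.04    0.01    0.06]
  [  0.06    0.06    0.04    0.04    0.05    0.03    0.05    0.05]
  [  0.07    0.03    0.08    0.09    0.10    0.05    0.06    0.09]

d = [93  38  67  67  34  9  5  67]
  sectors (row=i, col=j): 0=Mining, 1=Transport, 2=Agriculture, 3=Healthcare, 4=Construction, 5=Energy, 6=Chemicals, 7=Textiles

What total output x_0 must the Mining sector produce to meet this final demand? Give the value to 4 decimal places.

129.5189

Form M = I − A:
  [  0.91   -0.08   -0.07   -0.03   -0.06   -0.04   -0.02   -0.01]
  [ -0.08    0.98   -0.09   -0.06   -0.05   -0.04   -0.04   -0.03]
  [ -0.01   -0.05    0.92   -0.06   -0.01   -0.04   -0.02   -0.08]
  [ -0.01   -0.06   -0.05    0.91   -0.07   -0.03   -0.07   -0.07]
  [ -0.09   -0.04   -0.04   -0.10    0.97   -0.07   -0.09   -0.04]
  [ -0.06   -0.04   -0.09   -0.06   -0.08    0.96   -0.01   -0.06]
  [ -0.06   -0.06   -0.04   -0.04   -0.05   -0.03    0.95   -0.05]
  [ -0.07   -0.03   -0.08   -0.09   -0.10   -0.05   -0.06    0.91]
Leontief inverse L = M⁻¹:
  [  1.1317    0.1140    0.1182    0.0742    0.0953    0.0699    0.0491    0.0438]
  [  0.1189    1.0566    0.1380    0.1069    0.0875    0.0703    0.0712    0.0689]
  [  0.0416    0.0783    1.1243    0.1039    0.0459    0.0661    0.0481    0.1189]
  [  0.0542    0.0976    0.1023    1.1472    0.1153    0.0644    0.1109    0.1164]
  [  0.1393    0.0849    0.0979    0.1566    1.0805    0.1056    0.1290    0.0865]
  [  0.1036    0.0776    0.1432    0.1145    0.1219    1.0745    0.0463    0.1038]
  [  0.1003    0.0925    0.0852    0.0844    0.0873    0.0588    1.0809    0.0852]
  [  0.1276    0.0798    0.1468    0.1609    0.1568    0.0944    0.1093    1.1473]
Total output x = L · d:
  x_0 = 1.1317·93 + 0.1140·38 + 0.1182·67 + 0.0742·67 + 0.0953·34 + 0.0699·9 + 0.0491·5 + 0.0438·67 = 129.5189
  x_1 = 0.1189·93 + 1.0566·38 + 0.1380·67 + 0.1069·67 + 0.0875·34 + 0.0703·9 + 0.0712·5 + 0.0689·67 = 76.1872
  x_2 = 0.0416·93 + 0.0783·38 + 1.1243·67 + 0.1039·67 + 0.0459·34 + 0.0661·9 + 0.0481·5 + 0.1189·67 = 99.4968
  x_3 = 0.0542·93 + 0.0976·38 + 0.1023·67 + 1.1472·67 + 0.1153·34 + 0.0644·9 + 0.1109·5 + 0.1164·67 = 105.3161
  x_4 = 0.1393·93 + 0.0849·38 + 0.0979·67 + 0.1566·67 + 1.0805·34 + 0.1056·9 + 0.1290·5 + 0.0865·67 = 77.3548
  x_5 = 0.1036·93 + 0.0776·38 + 0.1432·67 + 0.1145·67 + 0.1219·34 + 1.0745·9 + 0.0463·5 + 0.1038·67 = 50.8500
  x_6 = 0.1003·93 + 0.0925·38 + 0.0852·67 + 0.0844·67 + 0.0873·34 + 0.0588·9 + 1.0809·5 + 0.0852·67 = 38.8253
  x_7 = 0.1276·93 + 0.0798·38 + 0.1468·67 + 0.1609·67 + 0.1568·34 + 0.0944·9 + 0.1093·5 + 1.1473·67 = 119.1183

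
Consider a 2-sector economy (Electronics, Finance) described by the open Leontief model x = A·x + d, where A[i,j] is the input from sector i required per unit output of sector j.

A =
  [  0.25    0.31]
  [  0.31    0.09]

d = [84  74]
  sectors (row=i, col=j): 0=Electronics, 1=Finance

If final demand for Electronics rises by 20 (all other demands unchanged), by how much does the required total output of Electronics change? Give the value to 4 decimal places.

Form M = I − A:
  [  0.75   -0.31]
  [ -0.31    0.91]
Leontief inverse L = M⁻¹:
  [  1.5518    0.5286]
  [  0.5286    1.2790]
Total output x = L · d:
  x_0 = 1.5518·84 + 0.5286·74 = 169.4748
  x_1 = 0.5286·84 + 1.2790·74 = 139.0518
Δx_0 = L[0,0] · Δd_0 = 1.5518 · 20 = 31.0368

31.0368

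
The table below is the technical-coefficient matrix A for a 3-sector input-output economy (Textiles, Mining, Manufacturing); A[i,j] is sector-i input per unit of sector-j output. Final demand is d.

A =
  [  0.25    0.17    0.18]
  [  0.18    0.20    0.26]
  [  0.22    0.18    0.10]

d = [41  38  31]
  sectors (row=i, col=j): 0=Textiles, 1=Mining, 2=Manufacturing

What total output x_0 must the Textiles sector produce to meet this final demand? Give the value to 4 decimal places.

94.1138

Form M = I − A:
  [  0.75   -0.17   -0.18]
  [ -0.18    0.80   -0.26]
  [ -0.22   -0.18    0.90]
Leontief inverse L = M⁻¹:
  [  1.5651    0.4310    0.4375]
  [  0.5096    1.4772    0.5287]
  [  0.4845    0.4008    1.3238]
Total output x = L · d:
  x_0 = 1.5651·41 + 0.4310·38 + 0.4375·31 = 94.1138
  x_1 = 0.5096·41 + 1.4772·38 + 0.5287·31 = 93.4191
  x_2 = 0.4845·41 + 0.4008·38 + 1.3238·31 = 76.1339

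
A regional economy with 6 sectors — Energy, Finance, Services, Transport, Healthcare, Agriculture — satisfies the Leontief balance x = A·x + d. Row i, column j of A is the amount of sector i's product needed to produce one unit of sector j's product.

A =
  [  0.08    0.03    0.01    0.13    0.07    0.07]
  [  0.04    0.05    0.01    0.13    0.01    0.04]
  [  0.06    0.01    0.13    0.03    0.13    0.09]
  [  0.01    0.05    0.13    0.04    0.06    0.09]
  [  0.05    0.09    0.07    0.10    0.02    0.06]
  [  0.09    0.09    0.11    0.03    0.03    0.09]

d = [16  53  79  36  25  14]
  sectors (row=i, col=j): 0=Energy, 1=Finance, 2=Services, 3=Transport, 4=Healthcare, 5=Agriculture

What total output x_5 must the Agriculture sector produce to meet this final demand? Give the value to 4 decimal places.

42.7536

Form M = I − A:
  [  0.92   -0.03   -0.01   -0.13   -0.07   -0.07]
  [ -0.04    0.95   -0.01   -0.13   -0.01   -0.04]
  [ -0.06   -0.01    0.87   -0.03   -0.13   -0.09]
  [ -0.01   -0.05   -0.13    0.96   -0.06   -0.09]
  [ -0.05   -0.09   -0.07   -0.10    0.98   -0.06]
  [ -0.09   -0.09   -0.11   -0.03   -0.03    0.91]
Leontief inverse L = M⁻¹:
  [  1.1131    0.0661    0.0632    0.1761    0.1030    0.1190]
  [  0.0608    1.0739    0.0493    0.1611    0.0340    0.0749]
  [  0.1052    0.0510    1.1963    0.0815    0.1763    0.1483]
  [  0.0467    0.0829    0.1885    1.0798    0.0996    0.1392]
  [  0.0828    0.1218    0.1226    0.1449    1.0560    0.1078]
  [  0.1331    0.1257    0.1660    0.0836    0.0730    1.1442]
Total output x = L · d:
  x_0 = 1.1131·16 + 0.0661·53 + 0.0632·79 + 0.1761·36 + 0.1030·25 + 0.1190·14 = 36.8870
  x_1 = 0.0608·16 + 1.0739·53 + 0.0493·79 + 0.1611·36 + 0.0340·25 + 0.0749·14 = 69.4831
  x_2 = 0.1052·16 + 0.0510·53 + 1.1963·79 + 0.0815·36 + 0.1763·25 + 0.1483·14 = 108.3137
  x_3 = 0.0467·16 + 0.0829·53 + 0.1885·79 + 1.0798·36 + 0.0996·25 + 0.1392·14 = 63.3407
  x_4 = 0.0828·16 + 0.1218·53 + 0.1226·79 + 0.1449·36 + 1.0560·25 + 0.1078·14 = 50.5909
  x_5 = 0.1331·16 + 0.1257·53 + 0.1660·79 + 0.0836·36 + 0.0730·25 + 1.1442·14 = 42.7536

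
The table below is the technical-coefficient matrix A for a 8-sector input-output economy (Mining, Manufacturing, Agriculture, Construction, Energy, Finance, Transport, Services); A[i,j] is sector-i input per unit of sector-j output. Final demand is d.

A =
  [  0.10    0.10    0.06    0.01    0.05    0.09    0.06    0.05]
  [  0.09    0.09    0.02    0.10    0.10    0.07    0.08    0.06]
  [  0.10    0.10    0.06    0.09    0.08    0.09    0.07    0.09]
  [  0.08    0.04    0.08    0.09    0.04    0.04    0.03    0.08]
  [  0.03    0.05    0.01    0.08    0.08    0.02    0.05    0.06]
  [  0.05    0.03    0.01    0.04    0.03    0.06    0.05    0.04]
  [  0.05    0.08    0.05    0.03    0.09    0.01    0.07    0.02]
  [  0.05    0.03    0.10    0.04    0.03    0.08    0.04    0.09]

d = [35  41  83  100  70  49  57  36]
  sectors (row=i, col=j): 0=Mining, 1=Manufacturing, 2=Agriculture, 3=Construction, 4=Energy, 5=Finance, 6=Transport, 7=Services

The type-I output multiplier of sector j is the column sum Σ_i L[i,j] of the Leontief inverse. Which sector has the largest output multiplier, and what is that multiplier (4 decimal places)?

Form M = I − A:
  [  0.90   -0.10   -0.06   -0.01   -0.05   -0.09   -0.06   -0.05]
  [ -0.09    0.91   -0.02   -0.10   -0.10   -0.07   -0.08   -0.06]
  [ -0.10   -0.10    0.94   -0.09   -0.08   -0.09   -0.07   -0.09]
  [ -0.08   -0.04   -0.08    0.91   -0.04   -0.04   -0.03   -0.08]
  [ -0.03   -0.05   -0.01   -0.08    0.92   -0.02   -0.05   -0.06]
  [ -0.05   -0.03   -0.01   -0.04   -0.03    0.94   -0.05   -0.04]
  [ -0.05   -0.08   -0.05   -0.03   -0.09   -0.01    0.93   -0.02]
  [ -0.05   -0.03   -0.10   -0.04   -0.03   -0.08   -0.04    0.91]
Leontief inverse L = M⁻¹:
  [  1.1703    0.1683    0.1047    0.0670    0.1140    0.1504    0.1189    0.1084]
  [  0.1679    1.1636    0.0744    0.1684    0.1720    0.1331    0.1439    0.1285]
  [  0.1899    0.1840    1.1232    0.1669    0.1601    0.1659    0.1428    0.1693]
  [  0.1475    0.1012    0.1305    1.1462    0.0960    0.0978    0.0815    0.1409]
  [  0.0770    0.0939    0.0459    0.1247    1.1247    0.0578    0.0886    0.1046]
  [  0.0886    0.0662    0.0376    0.0716    0.0644    1.0924    0.0819    0.0733]
  [  0.1031    0.1340    0.0846    0.0788    0.1439    0.0519    1.1157    0.0661]
  [  0.1121    0.0871    0.1459    0.0918    0.0828    0.1354    0.0897    1.1467]
Total output x = L · d:
  x_0 = 1.1703·35 + 0.1683·41 + 0.1047·83 + 0.0670·100 + 0.1140·70 + 0.1504·49 + 0.1189·57 + 0.1084·36 = 89.2736
  x_1 = 0.1679·35 + 1.1636·41 + 0.0744·83 + 0.1684·100 + 0.1720·70 + 0.1331·49 + 0.1439·57 + 0.1285·36 = 107.9924
  x_2 = 0.1899·35 + 0.1840·41 + 1.1232·83 + 0.1669·100 + 0.1601·70 + 0.1659·49 + 0.1428·57 + 0.1693·36 = 157.6793
  x_3 = 0.1475·35 + 0.1012·41 + 0.1305·83 + 1.1462·100 + 0.0960·70 + 0.0978·49 + 0.0815·57 + 0.1409·36 = 155.9875
  x_4 = 0.0770·35 + 0.0939·41 + 0.0459·83 + 0.1247·100 + 1.1247·70 + 0.0578·49 + 0.0886·57 + 0.1046·36 = 113.2057
  x_5 = 0.0886·35 + 0.0662·41 + 0.0376·83 + 0.0716·100 + 0.0644·70 + 1.0924·49 + 0.0819·57 + 0.0733·36 = 81.4368
  x_6 = 0.1031·35 + 0.1340·41 + 0.0846·83 + 0.0788·100 + 0.1439·70 + 0.0519·49 + 1.1157·57 + 0.0661·36 = 102.6041
  x_7 = 0.1121·35 + 0.0871·41 + 0.1459·83 + 0.0918·100 + 0.0828·70 + 0.1354·49 + 0.0897·57 + 1.1467·36 = 87.6112
Output multipliers (column sums of L):
  Mining: 2.0564
  Manufacturing: 1.9984
  Agriculture: 1.7467
  Construction: 1.9154
  Energy: 1.9580
  Finance: 1.8847
  Transport: 1.8630
  Services: 1.9377

Mining (2.0564)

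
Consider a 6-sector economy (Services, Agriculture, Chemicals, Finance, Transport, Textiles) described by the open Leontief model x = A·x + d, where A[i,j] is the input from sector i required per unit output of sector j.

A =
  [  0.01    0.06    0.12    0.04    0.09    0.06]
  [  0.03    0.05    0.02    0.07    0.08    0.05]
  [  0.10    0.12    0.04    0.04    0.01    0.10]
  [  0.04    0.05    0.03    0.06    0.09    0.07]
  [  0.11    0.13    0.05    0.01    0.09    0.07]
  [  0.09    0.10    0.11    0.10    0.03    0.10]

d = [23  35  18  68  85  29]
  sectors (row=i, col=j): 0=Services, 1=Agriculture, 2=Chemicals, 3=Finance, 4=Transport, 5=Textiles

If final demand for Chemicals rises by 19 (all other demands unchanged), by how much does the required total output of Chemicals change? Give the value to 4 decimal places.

Form M = I − A:
  [  0.99   -0.06   -0.12   -0.04   -0.09   -0.06]
  [ -0.03    0.95   -0.02   -0.07   -0.08   -0.05]
  [ -0.10   -0.12    0.96   -0.04   -0.01   -0.10]
  [ -0.04   -0.05   -0.03    0.94   -0.09   -0.07]
  [ -0.11   -0.13   -0.05   -0.01    0.91   -0.07]
  [ -0.09   -0.10   -0.11   -0.10   -0.03    0.90]
Leontief inverse L = M⁻¹:
  [  1.0566    0.1194    0.1561    0.0736    0.1276    0.1101]
  [  0.0627    1.0929    0.0496    0.0966    0.1152    0.0869]
  [  0.1377    0.1732    1.0850    0.0814    0.0538    0.1499]
  [  0.0783    0.1002    0.0656    1.0908    0.1289    0.1129]
  [  0.1561    0.1944    0.0989    0.0508    1.1417    0.1249]
  [  0.1434    0.1721    0.1643    0.1509    0.0845    1.1668]
Total output x = L · d:
  x_0 = 1.0566·23 + 0.1194·35 + 0.1561·18 + 0.0736·68 + 0.1276·85 + 0.1101·29 = 50.3334
  x_1 = 0.0627·23 + 1.0929·35 + 0.0496·18 + 0.0966·68 + 0.1152·85 + 0.0869·29 = 59.4722
  x_2 = 0.1377·23 + 0.1732·35 + 1.0850·18 + 0.0814·68 + 0.0538·85 + 0.1499·29 = 43.2137
  x_3 = 0.0783·23 + 0.1002·35 + 0.0656·18 + 1.0908·68 + 0.1289·85 + 0.1129·29 = 94.8929
  x_4 = 0.1561·23 + 0.1944·35 + 0.0989·18 + 0.0508·68 + 1.1417·85 + 0.1249·29 = 116.2937
  x_5 = 0.1434·23 + 0.1721·35 + 0.1643·18 + 0.1509·68 + 0.0845·85 + 1.1668·29 = 63.5654
Δx_2 = L[2,2] · Δd_2 = 1.0850 · 19 = 20.6152

20.6152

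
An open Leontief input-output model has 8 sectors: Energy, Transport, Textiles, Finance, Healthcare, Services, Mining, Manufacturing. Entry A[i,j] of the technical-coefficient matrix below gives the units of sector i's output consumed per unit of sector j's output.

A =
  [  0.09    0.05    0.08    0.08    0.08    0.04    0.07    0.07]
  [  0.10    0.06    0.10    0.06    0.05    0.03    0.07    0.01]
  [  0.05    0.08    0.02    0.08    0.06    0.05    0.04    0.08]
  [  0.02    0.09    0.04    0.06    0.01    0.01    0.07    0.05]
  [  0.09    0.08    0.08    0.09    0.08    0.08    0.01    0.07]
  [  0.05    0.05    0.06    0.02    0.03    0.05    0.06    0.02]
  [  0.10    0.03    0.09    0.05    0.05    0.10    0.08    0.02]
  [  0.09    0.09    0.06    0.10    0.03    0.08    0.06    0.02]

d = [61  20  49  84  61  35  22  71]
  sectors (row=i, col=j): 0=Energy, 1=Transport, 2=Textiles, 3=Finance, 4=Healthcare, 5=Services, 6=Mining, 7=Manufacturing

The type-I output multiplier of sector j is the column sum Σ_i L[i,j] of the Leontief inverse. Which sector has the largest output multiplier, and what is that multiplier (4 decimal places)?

Form M = I − A:
  [  0.91   -0.05   -0.08   -0.08   -0.08   -0.04   -0.07   -0.07]
  [ -0.10    0.94   -0.10   -0.06   -0.05   -0.03   -0.07   -0.01]
  [ -0.05   -0.08    0.98   -0.08   -0.06   -0.05   -0.04   -0.08]
  [ -0.02   -0.09   -0.04    0.94   -0.01   -0.01   -0.07   -0.05]
  [ -0.09   -0.08   -0.08   -0.09    0.92   -0.08   -0.01   -0.07]
  [ -0.05   -0.05   -0.06   -0.02   -0.03    0.95   -0.06   -0.02]
  [ -0.10   -0.03   -0.09   -0.05   -0.05   -0.10    0.92   -0.02]
  [ -0.09   -0.09   -0.06   -0.10   -0.03   -0.08   -0.06    0.98]
Leontief inverse L = M⁻¹:
  [  1.1689    0.1220    0.1506    0.1547    0.1340    0.0979    0.1322    0.1192]
  [  0.1675    1.1198    0.1604    0.1228    0.0983    0.0780    0.1239    0.0539]
  [  0.1144    0.1390    1.0792    0.1394    0.1013    0.0954    0.0917    0.1159]
  [  0.0699    0.1334    0.0854    1.1044    0.0409    0.0448    0.1115    0.0758]
  [  0.1683    0.1551    0.1511    0.1651    1.1339    0.1349    0.0727    0.1196]
  [  0.0985    0.0909    0.1035    0.0625    0.0632    1.0855    0.0983    0.0483]
  [  0.1709    0.0923    0.1540    0.1138    0.1001    0.1531    1.1376    0.0650]
  [  0.1605    0.1540    0.1258    0.1638    0.0777    0.1287    0.1204    1.0627]
Total output x = L · d:
  x_0 = 1.1689·61 + 0.1220·20 + 0.1506·49 + 0.1547·84 + 0.1340·61 + 0.0979·35 + 0.1322·22 + 0.1192·71 = 117.0907
  x_1 = 0.1675·61 + 1.1198·20 + 0.1604·49 + 0.1228·84 + 0.0983·61 + 0.0780·35 + 0.1239·22 + 0.0539·71 = 66.0654
  x_2 = 0.1144·61 + 0.1390·20 + 1.0792·49 + 0.1394·84 + 0.1013·61 + 0.0954·35 + 0.0917·22 + 0.1159·71 = 94.1127
  x_3 = 0.0699·61 + 0.1334·20 + 0.0854·49 + 1.1044·84 + 0.0409·61 + 0.0448·35 + 0.1115·22 + 0.0758·71 = 115.7824
  x_4 = 0.1683·61 + 0.1551·20 + 0.1511·49 + 0.1651·84 + 1.1339·61 + 0.1349·35 + 0.0727·22 + 0.1196·71 = 118.6252
  x_5 = 0.0985·61 + 0.0909·20 + 0.1035·49 + 0.0625·84 + 0.0632·61 + 1.0855·35 + 0.0983·22 + 0.0483·71 = 65.5903
  x_6 = 0.1709·61 + 0.0923·20 + 0.1540·49 + 0.1138·84 + 0.1001·61 + 0.1531·35 + 1.1376·22 + 0.0650·71 = 70.4821
  x_7 = 0.1605·61 + 0.1540·20 + 0.1258·49 + 0.1638·84 + 0.0777·61 + 0.1287·35 + 0.1204·22 + 1.0627·71 = 120.1469
Output multipliers (column sums of L):
  Energy: 2.1190
  Transport: 2.0065
  Textiles: 2.0101
  Finance: 2.0266
  Healthcare: 1.7494
  Services: 1.8183
  Mining: 1.8883
  Manufacturing: 1.6603

Energy (2.1190)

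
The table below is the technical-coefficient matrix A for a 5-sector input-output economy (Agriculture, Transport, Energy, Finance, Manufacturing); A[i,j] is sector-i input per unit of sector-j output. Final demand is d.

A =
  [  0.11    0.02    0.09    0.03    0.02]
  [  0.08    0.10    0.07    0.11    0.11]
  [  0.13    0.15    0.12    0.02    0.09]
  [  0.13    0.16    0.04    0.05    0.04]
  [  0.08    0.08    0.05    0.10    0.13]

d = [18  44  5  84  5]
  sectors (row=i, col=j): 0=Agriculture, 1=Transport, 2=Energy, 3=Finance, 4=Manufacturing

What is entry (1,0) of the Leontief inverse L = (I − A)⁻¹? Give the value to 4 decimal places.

L[1,0] = 0.1642

Form M = I − A:
  [  0.89   -0.02   -0.09   -0.03   -0.02]
  [ -0.08    0.90   -0.07   -0.11   -0.11]
  [ -0.13   -0.15    0.88   -0.02   -0.09]
  [ -0.13   -0.16   -0.04    0.95   -0.04]
  [ -0.08   -0.08   -0.05   -0.10    0.87]
Leontief inverse L = M⁻¹:
  [  1.1599    0.0608    0.1287    0.0517    0.0500]
  [  0.1642    1.1805    0.1280    0.1629    0.1738]
  [  0.2201    0.2309    1.1898    0.0757    0.1608]
  [  0.2023    0.2233    0.0936    1.0966    0.0930]
  [  0.1577    0.1531    0.1027    0.1501    1.1899]
Total output x = L · d:
  x_0 = 1.1599·18 + 0.0608·44 + 0.1287·5 + 0.0517·84 + 0.0500·5 = 28.7877
  x_1 = 0.1642·18 + 1.1805·44 + 0.1280·5 + 0.1629·84 + 0.1738·5 = 70.0859
  x_2 = 0.2201·18 + 0.2309·44 + 1.1898·5 + 0.0757·84 + 0.1608·5 = 27.2317
  x_3 = 0.2023·18 + 0.2233·44 + 0.0936·5 + 1.0966·84 + 0.0930·5 = 106.5172
  x_4 = 0.1577·18 + 0.1531·44 + 0.1027·5 + 0.1501·84 + 1.1899·5 = 28.6473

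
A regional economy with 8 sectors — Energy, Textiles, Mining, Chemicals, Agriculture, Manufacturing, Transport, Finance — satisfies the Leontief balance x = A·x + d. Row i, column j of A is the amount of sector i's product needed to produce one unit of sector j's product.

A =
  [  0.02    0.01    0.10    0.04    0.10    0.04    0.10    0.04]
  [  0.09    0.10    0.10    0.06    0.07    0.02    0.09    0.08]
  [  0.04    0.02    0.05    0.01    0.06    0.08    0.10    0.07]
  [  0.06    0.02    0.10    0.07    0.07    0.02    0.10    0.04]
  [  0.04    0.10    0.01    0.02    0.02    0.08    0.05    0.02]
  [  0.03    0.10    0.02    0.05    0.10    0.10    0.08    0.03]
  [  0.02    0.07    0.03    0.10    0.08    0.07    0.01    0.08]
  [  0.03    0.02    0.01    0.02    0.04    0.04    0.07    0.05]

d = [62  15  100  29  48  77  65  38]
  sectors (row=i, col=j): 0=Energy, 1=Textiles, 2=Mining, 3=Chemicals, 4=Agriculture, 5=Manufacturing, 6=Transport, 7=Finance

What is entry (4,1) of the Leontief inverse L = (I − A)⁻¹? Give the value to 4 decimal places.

Form M = I − A:
  [  0.98   -0.01   -0.10   -0.04   -0.10   -0.04   -0.10   -0.04]
  [ -0.09    0.90   -0.10   -0.06   -0.07   -0.02   -0.09   -0.08]
  [ -0.04   -0.02    0.95   -0.01   -0.06   -0.08   -0.10   -0.07]
  [ -0.06   -0.02   -0.10    0.93   -0.07   -0.02   -0.10   -0.04]
  [ -0.04   -0.10   -0.01   -0.02    0.98   -0.08   -0.05   -0.02]
  [ -0.03   -0.10   -0.02   -0.05   -0.10    0.90   -0.08   -0.03]
  [ -0.02   -0.07   -0.03   -0.10   -0.08   -0.07    0.99   -0.08]
  [ -0.03   -0.02   -0.01   -0.02   -0.04   -0.04   -0.07    0.95]
Leontief inverse L = M⁻¹:
  [  1.0503    0.0567    0.1338    0.0766    0.1499    0.0904    0.1531    0.0810]
  [  0.1357    1.1596    0.1581    0.1110    0.1420    0.0804    0.1698    0.1395]
  [  0.0680    0.0665    1.0815    0.0467    0.1111    0.1281    0.1505    0.1092]
  [  0.0929    0.0650    0.1423    1.1105    0.1258    0.0703    0.1599    0.0850]
  [  0.0690    0.1431    0.0453    0.0535    1.0663    0.1162    0.0971    0.0548]
  [  0.0711    0.1640    0.0664    0.0973    0.1630    1.1553    0.1457    0.0780]
  [  0.0568    0.1189    0.0720    0.1378    0.1327    0.1152    1.0724    0.1202]
  [  0.0488    0.0500    0.0319    0.0451    0.0731    0.0694    0.1026    1.0755]
Total output x = L · d:
  x_0 = 1.0503·62 + 0.0567·15 + 0.1338·100 + 0.0766·29 + 0.1499·48 + 0.0904·77 + 0.1531·65 + 0.0810·38 = 108.7429
  x_1 = 0.1357·62 + 1.1596·15 + 0.1581·100 + 0.1110·29 + 0.1420·48 + 0.0804·77 + 0.1698·65 + 0.1395·38 = 74.1807
  x_2 = 0.0680·62 + 0.0665·15 + 1.0815·100 + 0.0467·29 + 0.1111·48 + 0.1281·77 + 0.1505·65 + 0.1092·38 = 143.8411
  x_3 = 0.0929·62 + 0.0650·15 + 0.1423·100 + 1.1105·29 + 0.1258·48 + 0.0703·77 + 0.1599·65 + 0.0850·38 = 78.2398
  x_4 = 0.0690·62 + 0.1431·15 + 0.0453·100 + 0.0535·29 + 1.0663·48 + 0.1162·77 + 0.0971·65 + 0.0548·38 = 81.0293
  x_5 = 0.0711·62 + 0.1640·15 + 0.0664·100 + 0.0973·29 + 0.1630·48 + 1.1553·77 + 0.1457·65 + 0.0780·38 = 125.5477
  x_6 = 0.0568·62 + 0.1189·15 + 0.0720·100 + 0.1378·29 + 0.1327·48 + 0.1152·77 + 1.0724·65 + 0.1202·38 = 106.0108
  x_7 = 0.0488·62 + 0.0500·15 + 0.0319·100 + 0.0451·29 + 0.0731·48 + 0.0694·77 + 0.1026·65 + 1.0755·38 = 64.6663

L[4,1] = 0.1431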